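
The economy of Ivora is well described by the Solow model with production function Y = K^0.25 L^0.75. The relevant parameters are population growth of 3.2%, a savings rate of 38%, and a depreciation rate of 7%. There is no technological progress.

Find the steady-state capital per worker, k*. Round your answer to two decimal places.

At the steady state, Δk = 0, so s·k^α = (n + δ)·k.
Dividing both sides by k: k^(1−α) = s / (n + δ).
k^0.75 = 0.38 / (0.032 + 0.070) = 0.38 / 0.102 = 3.7255
k* = 3.7255^(1/0.75) ≈ 5.7754

k* = 5.78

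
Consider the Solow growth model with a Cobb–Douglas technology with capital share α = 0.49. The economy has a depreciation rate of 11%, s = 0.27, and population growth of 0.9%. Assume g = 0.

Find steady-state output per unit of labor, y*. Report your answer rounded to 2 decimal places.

In steady state, investment equals break-even investment: s·k^α = (n + δ)·k.
Rearranging, k^(1−α) = s / (n + δ).
k^0.51 = 0.27 / (0.009 + 0.110) = 0.27 / 0.119 = 2.2689
k* = 2.2689^(1/0.51) ≈ 4.9851
y* = (k*)^α = 4.9851^0.49 ≈ 2.1972

y* = 2.20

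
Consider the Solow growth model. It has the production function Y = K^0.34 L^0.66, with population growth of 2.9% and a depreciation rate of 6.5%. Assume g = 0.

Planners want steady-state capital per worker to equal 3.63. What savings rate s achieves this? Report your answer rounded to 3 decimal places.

Steady state requires s·f(k) = (n + δ)·k, i.e. s·k^α = (n + δ)·k.
So s / (n + δ) = (k*)^(1−α) = 3.63^0.66 = 2.3417.
Therefore s = 2.3417 × (n + δ) = 2.3417 × 0.094 = 0.2201.

s ≈ 0.220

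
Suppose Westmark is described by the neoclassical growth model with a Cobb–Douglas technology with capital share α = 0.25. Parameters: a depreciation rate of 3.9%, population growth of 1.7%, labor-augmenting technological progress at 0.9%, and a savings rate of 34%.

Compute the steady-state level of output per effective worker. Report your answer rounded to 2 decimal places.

At the steady state, Δk = 0, so s·k^α = (n + g + δ)·k.
Rearranging, k^(1−α) = s / (n + g + δ).
k^0.75 = 0.34 / (0.017 + 0.009 + 0.039) = 0.34 / 0.065 = 5.2308
k* = 5.2308^(1/0.75) ≈ 9.0801
y* = (k*)^α = 9.0801^0.25 ≈ 1.7359

y* ≈ 1.74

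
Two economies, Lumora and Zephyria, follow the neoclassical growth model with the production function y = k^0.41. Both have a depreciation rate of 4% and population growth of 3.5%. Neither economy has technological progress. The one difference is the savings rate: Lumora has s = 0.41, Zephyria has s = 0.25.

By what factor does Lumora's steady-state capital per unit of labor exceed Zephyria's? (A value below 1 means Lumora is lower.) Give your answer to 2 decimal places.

Steady-state k* = [s/(n + δ)]^(1/(1−α)), so the ratio is [ (s_L/(n + δ)_L) / (s_Z/(n + δ)_Z) ]^1.6949.
s_L/(n + δ)_L = 0.41/0.075 = 5.4667; s_Z/(n + δ)_Z = 0.25/0.075 = 3.3333.
Ratio = (5.4667/3.3333)^1.6949 = 1.6400^1.6949 ≈ 2.3128

ratio ≈ 2.31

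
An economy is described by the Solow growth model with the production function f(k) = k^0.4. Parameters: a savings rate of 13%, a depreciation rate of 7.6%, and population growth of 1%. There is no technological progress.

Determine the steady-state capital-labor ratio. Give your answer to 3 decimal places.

In steady state, investment equals break-even investment: s·k^α = (n + δ)·k.
Dividing both sides by k: k^(1−α) = s / (n + δ).
k^0.6 = 0.13 / (0.010 + 0.076) = 0.13 / 0.086 = 1.5116
k* = 1.5116^(1/0.6) ≈ 1.9910

k* = 1.991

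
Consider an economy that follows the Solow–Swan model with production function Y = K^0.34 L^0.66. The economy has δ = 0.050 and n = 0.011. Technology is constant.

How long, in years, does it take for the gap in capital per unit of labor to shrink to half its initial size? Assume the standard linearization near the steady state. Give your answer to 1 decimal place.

Near the steady state the convergence rate is λ = (1 − α)(n + δ).
λ = (1 − 0.34) × 0.061 = 0.66 × 0.061 = 0.04026
Half-life = ln 2 / λ = 0.6931 / 0.04026 ≈ 17.22 years

t_½ ≈ 17.2 years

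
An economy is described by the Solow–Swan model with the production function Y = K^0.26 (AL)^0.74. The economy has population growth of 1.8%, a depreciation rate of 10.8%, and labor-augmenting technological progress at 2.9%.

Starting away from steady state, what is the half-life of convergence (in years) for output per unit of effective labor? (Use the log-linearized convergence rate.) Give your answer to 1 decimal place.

Near the steady state the convergence rate is λ = (1 − α)(n + g + δ).
λ = (1 − 0.26) × 0.155 = 0.74 × 0.155 = 0.1147
Half-life = ln 2 / λ = 0.6931 / 0.1147 ≈ 6.04 years

t_½ ≈ 6.0 years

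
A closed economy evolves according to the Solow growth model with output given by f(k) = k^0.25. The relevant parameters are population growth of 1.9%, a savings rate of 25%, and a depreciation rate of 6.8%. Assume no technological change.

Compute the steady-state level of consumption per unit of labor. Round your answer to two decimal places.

c* ≈ 1.07

Steady state requires s·f(k) = (n + δ)·k, i.e. s·k^α = (n + δ)·k.
Rearranging, k^(1−α) = s / (n + δ).
k^0.75 = 0.25 / (0.019 + 0.068) = 0.25 / 0.087 = 2.8736
k* = 2.8736^(1/0.75) ≈ 4.0854
y* = (k*)^α = 4.0854^0.25 ≈ 1.4217
c* = (1 − s)·y* = (1 − 0.25) × 1.4217 ≈ 1.0663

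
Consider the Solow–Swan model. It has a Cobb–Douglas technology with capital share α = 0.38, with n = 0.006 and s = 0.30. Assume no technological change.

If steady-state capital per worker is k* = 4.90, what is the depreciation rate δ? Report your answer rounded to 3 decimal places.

δ ≈ 0.106

In steady state, investment equals break-even investment: s·k^α = (n + δ)·k.
So s / (n + δ) = (k*)^(1−α) = 4.90^0.62 = 2.6787.
Therefore n + δ = s / 2.6787 = 0.30 / 2.6787 = 0.1120, so δ = 0.1120 − 0.006 = 0.1060.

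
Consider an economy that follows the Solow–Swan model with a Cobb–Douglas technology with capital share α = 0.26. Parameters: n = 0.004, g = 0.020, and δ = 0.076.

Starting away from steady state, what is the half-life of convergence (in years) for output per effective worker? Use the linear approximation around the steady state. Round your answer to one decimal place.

Near the steady state the convergence rate is λ = (1 − α)(n + g + δ).
λ = (1 − 0.26) × 0.100 = 0.74 × 0.100 = 0.0740
Half-life = ln 2 / λ = 0.6931 / 0.0740 ≈ 9.37 years

t_½ ≈ 9.4 years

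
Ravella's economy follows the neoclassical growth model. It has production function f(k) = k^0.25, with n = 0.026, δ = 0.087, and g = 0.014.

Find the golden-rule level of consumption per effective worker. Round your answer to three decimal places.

c_gold ≈ 0.940

At the golden rule, f'(k) = n + g + δ, so α·k^(α−1) = n + g + δ and k_gold = (α/(n + g + δ))^(1/(1−α)).
k_gold = (0.25/0.127)^(1/0.75) = 1.9685^1.3333 ≈ 2.4670
c_gold = f(k_gold) − (n + g + δ)·k_gold = 1.2533 − 0.127×2.4670 ≈ 0.9400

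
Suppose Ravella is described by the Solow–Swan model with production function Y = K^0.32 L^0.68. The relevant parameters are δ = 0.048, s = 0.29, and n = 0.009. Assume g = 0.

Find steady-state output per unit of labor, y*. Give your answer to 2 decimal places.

y* ≈ 2.15

In steady state, investment equals break-even investment: s·k^α = (n + δ)·k.
Dividing both sides by k: k^(1−α) = s / (n + δ).
k^0.68 = 0.29 / (0.009 + 0.048) = 0.29 / 0.057 = 5.0877
k* = 5.0877^(1/0.68) ≈ 10.9396
y* = (k*)^α = 10.9396^0.32 ≈ 2.1502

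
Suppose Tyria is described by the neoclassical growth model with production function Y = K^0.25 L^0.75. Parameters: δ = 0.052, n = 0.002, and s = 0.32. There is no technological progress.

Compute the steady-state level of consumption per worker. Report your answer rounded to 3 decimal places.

Steady state requires s·f(k) = (n + δ)·k, i.e. s·k^α = (n + δ)·k.
Dividing both sides by k: k^(1−α) = s / (n + δ).
k^0.75 = 0.32 / (0.002 + 0.052) = 0.32 / 0.054 = 5.9259
k* = 5.9259^(1/0.75) ≈ 10.7236
y* = (k*)^α = 10.7236^0.25 ≈ 1.8096
c* = (1 − s)·y* = (1 − 0.32) × 1.8096 ≈ 1.2305

c* ≈ 1.231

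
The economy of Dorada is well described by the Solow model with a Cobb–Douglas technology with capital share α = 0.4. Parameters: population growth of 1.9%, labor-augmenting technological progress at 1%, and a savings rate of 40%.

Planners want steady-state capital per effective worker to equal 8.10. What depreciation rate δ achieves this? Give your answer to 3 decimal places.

δ ≈ 0.085

Steady state requires s·f(k) = (n + g + δ)·k, i.e. s·k^α = (n + g + δ)·k.
So s / (n + g + δ) = (k*)^(1−α) = 8.10^0.6 = 3.5083.
Therefore n + g + δ = s / 3.5083 = 0.40 / 3.5083 = 0.1140, so δ = 0.1140 − 0.029 = 0.0850.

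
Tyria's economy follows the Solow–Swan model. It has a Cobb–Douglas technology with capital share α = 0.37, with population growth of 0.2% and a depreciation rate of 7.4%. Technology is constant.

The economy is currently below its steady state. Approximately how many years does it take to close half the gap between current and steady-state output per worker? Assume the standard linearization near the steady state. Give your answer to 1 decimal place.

t_½ ≈ 14.5 years

Near the steady state the convergence rate is λ = (1 − α)(n + δ).
λ = (1 − 0.37) × 0.076 = 0.63 × 0.076 = 0.04788
Half-life = ln 2 / λ = 0.6931 / 0.04788 ≈ 14.48 years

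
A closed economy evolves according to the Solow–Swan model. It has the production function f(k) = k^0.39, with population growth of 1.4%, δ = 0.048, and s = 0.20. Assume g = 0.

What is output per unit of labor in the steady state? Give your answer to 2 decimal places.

y* ≈ 2.11

In steady state, investment equals break-even investment: s·k^α = (n + δ)·k.
Rearranging, k^(1−α) = s / (n + δ).
k^0.61 = 0.20 / (0.014 + 0.048) = 0.20 / 0.062 = 3.2258
k* = 3.2258^(1/0.61) ≈ 6.8207
y* = (k*)^α = 6.8207^0.39 ≈ 2.1144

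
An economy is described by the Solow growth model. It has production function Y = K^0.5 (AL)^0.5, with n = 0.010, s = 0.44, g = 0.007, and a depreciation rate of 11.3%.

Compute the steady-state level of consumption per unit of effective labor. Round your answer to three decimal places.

In steady state, investment equals break-even investment: s·k^α = (n + g + δ)·k.
Rearranging, k^(1−α) = s / (n + g + δ).
k^0.5 = 0.44 / (0.010 + 0.007 + 0.113) = 0.44 / 0.130 = 3.3846
k* = 3.3846^(1/0.5) ≈ 11.4555
y* = (k*)^α = 11.4555^0.5 ≈ 3.3846
c* = (1 − s)·y* = (1 − 0.44) × 3.3846 ≈ 1.8954

c* = 1.895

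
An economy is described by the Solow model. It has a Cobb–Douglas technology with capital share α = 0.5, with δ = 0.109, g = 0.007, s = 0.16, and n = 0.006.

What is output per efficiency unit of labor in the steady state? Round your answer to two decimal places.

y* ≈ 1.31

In steady state, investment equals break-even investment: s·k^α = (n + g + δ)·k.
Dividing both sides by k: k^(1−α) = s / (n + g + δ).
k^0.5 = 0.16 / (0.006 + 0.007 + 0.109) = 0.16 / 0.122 = 1.3115
k* = 1.3115^(1/0.5) ≈ 1.7200
y* = (k*)^α = 1.7200^0.5 ≈ 1.3115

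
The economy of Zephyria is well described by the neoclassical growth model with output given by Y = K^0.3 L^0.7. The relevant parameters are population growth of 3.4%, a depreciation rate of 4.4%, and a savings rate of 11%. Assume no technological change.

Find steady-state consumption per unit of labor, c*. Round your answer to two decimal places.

In steady state, investment equals break-even investment: s·k^α = (n + δ)·k.
Dividing both sides by k: k^(1−α) = s / (n + δ).
k^0.7 = 0.11 / (0.034 + 0.044) = 0.11 / 0.078 = 1.4103
k* = 1.4103^(1/0.7) ≈ 1.6342
y* = (k*)^α = 1.6342^0.3 ≈ 1.1588
c* = (1 − s)·y* = (1 − 0.11) × 1.1588 ≈ 1.0313

c* = 1.03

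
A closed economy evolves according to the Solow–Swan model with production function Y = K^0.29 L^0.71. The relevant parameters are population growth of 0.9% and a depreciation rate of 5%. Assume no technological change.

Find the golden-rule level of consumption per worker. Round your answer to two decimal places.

At the golden rule, f'(k) = n + δ, so α·k^(α−1) = n + δ and k_gold = (α/(n + δ))^(1/(1−α)).
k_gold = (0.29/0.059)^(1/0.71) = 4.9153^1.4085 ≈ 9.4199
c_gold = f(k_gold) − (n + δ)·k_gold = 1.9163 − 0.059×9.4199 ≈ 1.3605

c_gold ≈ 1.36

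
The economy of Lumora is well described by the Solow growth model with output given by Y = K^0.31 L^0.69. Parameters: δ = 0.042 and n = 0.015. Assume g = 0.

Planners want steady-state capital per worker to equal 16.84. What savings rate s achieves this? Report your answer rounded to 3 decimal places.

Steady state requires s·f(k) = (n + δ)·k, i.e. s·k^α = (n + δ)·k.
So s / (n + δ) = (k*)^(1−α) = 16.84^0.69 = 7.0174.
Therefore s = 7.0174 × (n + δ) = 7.0174 × 0.057 = 0.4000.

s ≈ 0.400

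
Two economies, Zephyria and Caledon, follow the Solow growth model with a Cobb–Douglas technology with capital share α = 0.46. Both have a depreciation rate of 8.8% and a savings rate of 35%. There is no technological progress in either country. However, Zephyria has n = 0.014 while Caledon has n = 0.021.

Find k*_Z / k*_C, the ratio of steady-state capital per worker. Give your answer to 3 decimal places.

Steady-state k* = [s/(n + δ)]^(1/(1−α)), so the ratio is [ (s_Z/(n + δ)_Z) / (s_C/(n + δ)_C) ]^1.8519.
s_Z/(n + δ)_Z = 0.35/0.102 = 3.4314; s_C/(n + δ)_C = 0.35/0.109 = 3.2110.
Ratio = (3.4314/3.2110)^1.8519 = 1.0686^1.8519 ≈ 1.1307

k*_Z / k*_C ≈ 1.131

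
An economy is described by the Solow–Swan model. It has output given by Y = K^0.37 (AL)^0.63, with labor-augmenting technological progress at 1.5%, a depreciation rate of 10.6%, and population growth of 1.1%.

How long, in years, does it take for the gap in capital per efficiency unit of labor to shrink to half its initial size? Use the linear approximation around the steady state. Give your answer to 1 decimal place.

Near the steady state the convergence rate is λ = (1 − α)(n + g + δ).
λ = (1 − 0.37) × 0.132 = 0.63 × 0.132 = 0.08316
Half-life = ln 2 / λ = 0.6931 / 0.08316 ≈ 8.33 years

half-life ≈ 8.3 years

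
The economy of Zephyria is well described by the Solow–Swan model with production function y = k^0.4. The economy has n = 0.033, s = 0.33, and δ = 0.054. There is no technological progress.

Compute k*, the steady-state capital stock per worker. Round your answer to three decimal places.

k* ≈ 9.226

Steady state requires s·f(k) = (n + δ)·k, i.e. s·k^α = (n + δ)·k.
Dividing both sides by k: k^(1−α) = s / (n + δ).
k^0.6 = 0.33 / (0.033 + 0.054) = 0.33 / 0.087 = 3.7931
k* = 3.7931^(1/0.6) ≈ 9.2255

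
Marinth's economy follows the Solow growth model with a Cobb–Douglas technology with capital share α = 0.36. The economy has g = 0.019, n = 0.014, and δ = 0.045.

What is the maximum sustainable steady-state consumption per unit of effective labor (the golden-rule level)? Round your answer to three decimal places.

At the golden rule, f'(k) = n + g + δ, so α·k^(α−1) = n + g + δ and k_gold = (α/(n + g + δ))^(1/(1−α)).
k_gold = (0.36/0.078)^(1/0.64) = 4.6154^1.5625 ≈ 10.9101
c_gold = f(k_gold) − (n + g + δ)·k_gold = 2.3638 − 0.078×10.9101 ≈ 1.5128

c_gold ≈ 1.513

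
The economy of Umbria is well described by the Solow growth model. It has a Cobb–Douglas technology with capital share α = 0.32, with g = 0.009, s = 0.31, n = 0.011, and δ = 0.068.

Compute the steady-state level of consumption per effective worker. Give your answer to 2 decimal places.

At the steady state, Δk = 0, so s·k^α = (n + g + δ)·k.
Dividing both sides by k: k^(1−α) = s / (n + g + δ).
k^0.68 = 0.31 / (0.011 + 0.009 + 0.068) = 0.31 / 0.088 = 3.5227
k* = 3.5227^(1/0.68) ≈ 6.3713
y* = (k*)^α = 6.3713^0.32 ≈ 1.8086
c* = (1 − s)·y* = (1 − 0.31) × 1.8086 ≈ 1.2479

c* ≈ 1.25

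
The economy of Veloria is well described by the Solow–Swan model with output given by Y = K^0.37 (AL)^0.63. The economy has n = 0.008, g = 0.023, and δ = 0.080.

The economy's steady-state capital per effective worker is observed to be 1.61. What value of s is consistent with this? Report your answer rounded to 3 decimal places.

s ≈ 0.150

At the steady state, Δk = 0, so s·k^α = (n + g + δ)·k.
So s / (n + g + δ) = (k*)^(1−α) = 1.61^0.63 = 1.3499.
Therefore s = 1.3499 × (n + g + δ) = 1.3499 × 0.111 = 0.1498.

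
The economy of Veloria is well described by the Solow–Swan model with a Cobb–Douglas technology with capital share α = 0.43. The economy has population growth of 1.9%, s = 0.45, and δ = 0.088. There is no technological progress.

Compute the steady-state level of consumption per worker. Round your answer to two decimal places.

c* ≈ 1.63

At the steady state, Δk = 0, so s·k^α = (n + δ)·k.
Rearranging, k^(1−α) = s / (n + δ).
k^0.57 = 0.45 / (0.019 + 0.088) = 0.45 / 0.107 = 4.2056
k* = 4.2056^(1/0.57) ≈ 12.4290
y* = (k*)^α = 12.4290^0.43 ≈ 2.9553
c* = (1 − s)·y* = (1 − 0.45) × 2.9553 ≈ 1.6254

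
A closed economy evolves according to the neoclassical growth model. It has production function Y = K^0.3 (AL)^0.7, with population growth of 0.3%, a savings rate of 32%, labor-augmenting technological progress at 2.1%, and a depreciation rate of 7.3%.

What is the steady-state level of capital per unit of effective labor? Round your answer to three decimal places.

k* ≈ 5.502

In steady state, investment equals break-even investment: s·k^α = (n + g + δ)·k.
Dividing both sides by k: k^(1−α) = s / (n + g + δ).
k^0.7 = 0.32 / (0.003 + 0.021 + 0.073) = 0.32 / 0.097 = 3.2990
k* = 3.2990^(1/0.7) ≈ 5.5023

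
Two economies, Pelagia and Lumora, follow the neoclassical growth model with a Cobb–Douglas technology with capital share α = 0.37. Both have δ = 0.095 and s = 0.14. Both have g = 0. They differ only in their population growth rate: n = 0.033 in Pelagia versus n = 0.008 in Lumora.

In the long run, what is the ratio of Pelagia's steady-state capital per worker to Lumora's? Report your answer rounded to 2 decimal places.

k*_P / k*_L ≈ 0.71

Steady-state k* = [s/(n + δ)]^(1/(1−α)), so the ratio is [ (s_P/(n + δ)_P) / (s_L/(n + δ)_L) ]^1.5873.
s_P/(n + δ)_P = 0.14/0.128 = 1.0938; s_L/(n + δ)_L = 0.14/0.103 = 1.3592.
Ratio = (1.0938/1.3592)^1.5873 = 0.8047^1.5873 ≈ 0.7083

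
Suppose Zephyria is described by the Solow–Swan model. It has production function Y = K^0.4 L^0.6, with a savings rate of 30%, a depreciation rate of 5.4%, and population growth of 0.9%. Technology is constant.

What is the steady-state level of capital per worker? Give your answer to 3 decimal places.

k* ≈ 13.478

Steady state requires s·f(k) = (n + δ)·k, i.e. s·k^α = (n + δ)·k.
Dividing both sides by k: k^(1−α) = s / (n + δ).
k^0.6 = 0.30 / (0.009 + 0.054) = 0.30 / 0.063 = 4.7619
k* = 4.7619^(1/0.6) ≈ 13.4783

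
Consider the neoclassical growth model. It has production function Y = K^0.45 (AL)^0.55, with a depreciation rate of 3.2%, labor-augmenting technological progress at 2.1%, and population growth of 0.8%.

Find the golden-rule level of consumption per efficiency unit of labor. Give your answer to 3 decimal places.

c_gold ≈ 2.821

At the golden rule, f'(k) = n + g + δ, so α·k^(α−1) = n + g + δ and k_gold = (α/(n + g + δ))^(1/(1−α)).
k_gold = (0.45/0.061)^(1/0.55) = 7.3770^1.8182 ≈ 37.8424
c_gold = f(k_gold) − (n + g + δ)·k_gold = 5.1297 − 0.061×37.8424 ≈ 2.8213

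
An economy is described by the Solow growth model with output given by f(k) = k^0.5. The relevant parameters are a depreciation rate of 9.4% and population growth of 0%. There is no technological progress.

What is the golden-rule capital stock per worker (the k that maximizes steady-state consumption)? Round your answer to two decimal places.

The golden rule sets f'(k) = n + δ, i.e. α·k^(α−1) = n + δ.
So k^(1−α) = α / (n + δ) = 0.5 / 0.094 = 5.3191.
k_gold = 5.3191^(1/0.5) ≈ 28.2928

k_gold ≈ 28.29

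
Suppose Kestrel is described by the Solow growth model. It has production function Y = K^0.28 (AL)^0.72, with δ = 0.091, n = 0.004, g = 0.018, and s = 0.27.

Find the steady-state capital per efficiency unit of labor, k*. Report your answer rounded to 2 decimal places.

Steady state requires s·f(k) = (n + g + δ)·k, i.e. s·k^α = (n + g + δ)·k.
Dividing both sides by k: k^(1−α) = s / (n + g + δ).
k^0.72 = 0.27 / (0.004 + 0.018 + 0.091) = 0.27 / 0.113 = 2.3894
k* = 2.3894^(1/0.72) ≈ 3.3528

k* ≈ 3.35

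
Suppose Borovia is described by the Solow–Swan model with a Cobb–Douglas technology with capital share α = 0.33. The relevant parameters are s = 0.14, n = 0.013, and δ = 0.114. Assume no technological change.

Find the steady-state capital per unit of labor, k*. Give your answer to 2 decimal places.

k* = 1.16

Steady state requires s·f(k) = (n + δ)·k, i.e. s·k^α = (n + δ)·k.
Dividing both sides by k: k^(1−α) = s / (n + δ).
k^0.67 = 0.14 / (0.013 + 0.114) = 0.14 / 0.127 = 1.1024
k* = 1.1024^(1/0.67) ≈ 1.1566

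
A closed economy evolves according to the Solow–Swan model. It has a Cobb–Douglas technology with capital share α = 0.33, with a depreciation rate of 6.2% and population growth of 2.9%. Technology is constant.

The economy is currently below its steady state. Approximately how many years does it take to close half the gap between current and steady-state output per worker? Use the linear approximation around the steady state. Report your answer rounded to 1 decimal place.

about 11.4 years

Near the steady state the convergence rate is λ = (1 − α)(n + δ).
λ = (1 − 0.33) × 0.091 = 0.67 × 0.091 = 0.06097
Half-life = ln 2 / λ = 0.6931 / 0.06097 ≈ 11.37 years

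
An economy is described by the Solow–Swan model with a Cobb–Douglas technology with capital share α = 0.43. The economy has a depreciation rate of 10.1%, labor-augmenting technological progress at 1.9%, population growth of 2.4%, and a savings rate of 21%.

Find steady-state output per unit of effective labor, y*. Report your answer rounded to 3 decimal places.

In steady state, investment equals break-even investment: s·k^α = (n + g + δ)·k.
Dividing both sides by k: k^(1−α) = s / (n + g + δ).
k^0.57 = 0.21 / (0.024 + 0.019 + 0.101) = 0.21 / 0.144 = 1.4583
k* = 1.4583^(1/0.57) ≈ 1.9384
y* = (k*)^α = 1.9384^0.43 ≈ 1.3292

y* ≈ 1.329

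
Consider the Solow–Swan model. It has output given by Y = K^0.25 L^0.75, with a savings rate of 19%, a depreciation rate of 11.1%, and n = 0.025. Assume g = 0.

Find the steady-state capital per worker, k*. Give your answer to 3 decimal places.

k* = 1.562

Steady state requires s·f(k) = (n + δ)·k, i.e. s·k^α = (n + δ)·k.
Rearranging, k^(1−α) = s / (n + δ).
k^0.75 = 0.19 / (0.025 + 0.111) = 0.19 / 0.136 = 1.3971
k* = 1.3971^(1/0.75) ≈ 1.5618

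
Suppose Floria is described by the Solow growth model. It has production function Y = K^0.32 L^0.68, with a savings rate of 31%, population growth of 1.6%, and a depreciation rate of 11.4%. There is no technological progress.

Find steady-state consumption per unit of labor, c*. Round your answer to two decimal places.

In steady state, investment equals break-even investment: s·k^α = (n + δ)·k.
Dividing both sides by k: k^(1−α) = s / (n + δ).
k^0.68 = 0.31 / (0.016 + 0.114) = 0.31 / 0.130 = 2.3846
k* = 2.3846^(1/0.68) ≈ 3.5894
y* = (k*)^α = 3.5894^0.32 ≈ 1.5052
c* = (1 − s)·y* = (1 − 0.31) × 1.5052 ≈ 1.0386

c* = 1.04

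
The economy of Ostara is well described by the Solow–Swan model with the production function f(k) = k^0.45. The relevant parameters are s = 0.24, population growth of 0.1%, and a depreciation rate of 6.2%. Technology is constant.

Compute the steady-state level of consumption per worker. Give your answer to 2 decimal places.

Steady state requires s·f(k) = (n + δ)·k, i.e. s·k^α = (n + δ)·k.
Dividing both sides by k: k^(1−α) = s / (n + δ).
k^0.55 = 0.24 / (0.001 + 0.062) = 0.24 / 0.063 = 3.8095
k* = 3.8095^(1/0.55) ≈ 11.3795
y* = (k*)^α = 11.3795^0.45 ≈ 2.9871
c* = (1 − s)·y* = (1 − 0.24) × 2.9871 ≈ 2.2702

c* = 2.27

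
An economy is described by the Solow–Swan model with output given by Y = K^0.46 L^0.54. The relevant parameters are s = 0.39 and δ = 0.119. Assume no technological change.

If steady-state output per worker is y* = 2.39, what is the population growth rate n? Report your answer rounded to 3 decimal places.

Steady state requires s·f(k) = (n + δ)·k, i.e. s·k^α = (n + δ)·k.
Since y* = [s/(n + δ)]^(α/(1−α)), we have s/(n + δ) = (y*)^((1−α)/α) = 2.39^1.1739 = 2.7810.
Therefore n + δ = s / 2.7810 = 0.39 / 2.7810 = 0.1402, so n = 0.1402 − 0.119 = 0.0212.

n ≈ 0.021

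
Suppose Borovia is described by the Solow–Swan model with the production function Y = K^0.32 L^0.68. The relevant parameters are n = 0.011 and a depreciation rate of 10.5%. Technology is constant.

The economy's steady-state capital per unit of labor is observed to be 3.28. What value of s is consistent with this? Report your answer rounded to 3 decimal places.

At the steady state, Δk = 0, so s·k^α = (n + δ)·k.
So s / (n + δ) = (k*)^(1−α) = 3.28^0.68 = 2.2428.
Therefore s = 2.2428 × (n + δ) = 2.2428 × 0.116 = 0.2602.

s ≈ 0.260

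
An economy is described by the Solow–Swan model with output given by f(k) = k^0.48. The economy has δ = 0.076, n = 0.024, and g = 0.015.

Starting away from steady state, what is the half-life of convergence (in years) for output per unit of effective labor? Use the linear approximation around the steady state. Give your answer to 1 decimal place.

about 11.6 years

Near the steady state the convergence rate is λ = (1 − α)(n + g + δ).
λ = (1 − 0.48) × 0.115 = 0.52 × 0.115 = 0.0598
Half-life = ln 2 / λ = 0.6931 / 0.0598 ≈ 11.59 years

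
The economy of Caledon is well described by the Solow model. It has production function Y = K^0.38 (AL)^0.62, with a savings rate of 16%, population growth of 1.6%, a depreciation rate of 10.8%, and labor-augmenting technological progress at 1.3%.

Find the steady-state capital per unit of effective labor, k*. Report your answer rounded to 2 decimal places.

In steady state, investment equals break-even investment: s·k^α = (n + g + δ)·k.
Dividing both sides by k: k^(1−α) = s / (n + g + δ).
k^0.62 = 0.16 / (0.016 + 0.013 + 0.108) = 0.16 / 0.137 = 1.1679
k* = 1.1679^(1/0.62) ≈ 1.2845

k* ≈ 1.28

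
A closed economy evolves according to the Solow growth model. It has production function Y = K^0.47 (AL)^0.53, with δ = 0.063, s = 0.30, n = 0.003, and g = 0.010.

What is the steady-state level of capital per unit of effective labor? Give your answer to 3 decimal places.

At the steady state, Δk = 0, so s·k^α = (n + g + δ)·k.
Rearranging, k^(1−α) = s / (n + g + δ).
k^0.53 = 0.30 / (0.003 + 0.010 + 0.063) = 0.30 / 0.076 = 3.9474
k* = 3.9474^(1/0.53) ≈ 13.3388

k* = 13.339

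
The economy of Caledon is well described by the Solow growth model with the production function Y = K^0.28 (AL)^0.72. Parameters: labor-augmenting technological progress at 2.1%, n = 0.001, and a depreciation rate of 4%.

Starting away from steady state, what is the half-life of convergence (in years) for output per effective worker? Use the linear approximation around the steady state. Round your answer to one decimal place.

half-life ≈ 15.5 years

Near the steady state the convergence rate is λ = (1 − α)(n + g + δ).
λ = (1 − 0.28) × 0.062 = 0.72 × 0.062 = 0.04464
Half-life = ln 2 / λ = 0.6931 / 0.04464 ≈ 15.53 years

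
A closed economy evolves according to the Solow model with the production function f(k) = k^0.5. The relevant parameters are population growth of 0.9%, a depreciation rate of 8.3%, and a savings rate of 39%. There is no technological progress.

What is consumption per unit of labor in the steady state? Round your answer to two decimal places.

In steady state, investment equals break-even investment: s·k^α = (n + δ)·k.
Rearranging, k^(1−α) = s / (n + δ).
k^0.5 = 0.39 / (0.009 + 0.083) = 0.39 / 0.092 = 4.2391
k* = 4.2391^(1/0.5) ≈ 17.9700
y* = (k*)^α = 17.9700^0.5 ≈ 4.2391
c* = (1 − s)·y* = (1 − 0.39) × 4.2391 ≈ 2.5859

c* = 2.59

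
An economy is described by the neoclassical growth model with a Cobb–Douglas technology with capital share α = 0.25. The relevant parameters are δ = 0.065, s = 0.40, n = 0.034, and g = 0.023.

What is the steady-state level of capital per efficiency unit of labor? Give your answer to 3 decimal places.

k* ≈ 4.871

At the steady state, Δk = 0, so s·k^α = (n + g + δ)·k.
Rearranging, k^(1−α) = s / (n + g + δ).
k^0.75 = 0.40 / (0.034 + 0.023 + 0.065) = 0.40 / 0.122 = 3.2787
k* = 3.2787^(1/0.75) ≈ 4.8708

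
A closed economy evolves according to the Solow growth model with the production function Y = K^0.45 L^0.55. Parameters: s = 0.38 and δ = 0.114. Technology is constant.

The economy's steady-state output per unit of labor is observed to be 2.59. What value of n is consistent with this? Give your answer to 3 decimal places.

n ≈ 0.005

At the steady state, Δk = 0, so s·k^α = (n + δ)·k.
Since y* = [s/(n + δ)]^(α/(1−α)), we have s/(n + δ) = (y*)^((1−α)/α) = 2.59^1.2222 = 3.1999.
Therefore n + δ = s / 3.1999 = 0.38 / 3.1999 = 0.1188, so n = 0.1188 − 0.114 = 0.0048.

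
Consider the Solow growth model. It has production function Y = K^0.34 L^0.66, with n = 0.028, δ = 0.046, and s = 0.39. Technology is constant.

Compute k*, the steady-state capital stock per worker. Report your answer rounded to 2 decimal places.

k* = 12.41

At the steady state, Δk = 0, so s·k^α = (n + δ)·k.
Rearranging, k^(1−α) = s / (n + δ).
k^0.66 = 0.39 / (0.028 + 0.046) = 0.39 / 0.074 = 5.2703
k* = 5.2703^(1/0.66) ≈ 12.4077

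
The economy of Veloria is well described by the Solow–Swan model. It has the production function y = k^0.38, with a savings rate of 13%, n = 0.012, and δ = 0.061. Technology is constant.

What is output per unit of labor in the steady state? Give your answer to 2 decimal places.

In steady state, investment equals break-even investment: s·k^α = (n + δ)·k.
Dividing both sides by k: k^(1−α) = s / (n + δ).
k^0.62 = 0.13 / (0.012 + 0.061) = 0.13 / 0.073 = 1.7808
k* = 1.7808^(1/0.62) ≈ 2.5364
y* = (k*)^α = 2.5364^0.38 ≈ 1.4243

y* = 1.42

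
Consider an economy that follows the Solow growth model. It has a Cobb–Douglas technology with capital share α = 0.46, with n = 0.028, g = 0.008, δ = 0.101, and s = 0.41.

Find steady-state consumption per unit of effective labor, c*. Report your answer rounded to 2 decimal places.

c* ≈ 1.50

Steady state requires s·f(k) = (n + g + δ)·k, i.e. s·k^α = (n + g + δ)·k.
Dividing both sides by k: k^(1−α) = s / (n + g + δ).
k^0.54 = 0.41 / (0.028 + 0.008 + 0.101) = 0.41 / 0.137 = 2.9927
k* = 2.9927^(1/0.54) ≈ 7.6137
y* = (k*)^α = 7.6137^0.46 ≈ 2.5441
c* = (1 − s)·y* = (1 − 0.41) × 2.5441 ≈ 1.5010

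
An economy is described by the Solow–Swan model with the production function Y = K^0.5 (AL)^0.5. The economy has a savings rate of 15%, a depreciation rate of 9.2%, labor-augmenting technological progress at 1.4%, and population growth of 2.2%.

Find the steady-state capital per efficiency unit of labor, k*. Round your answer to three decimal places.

Steady state requires s·f(k) = (n + g + δ)·k, i.e. s·k^α = (n + g + δ)·k.
Rearranging, k^(1−α) = s / (n + g + δ).
k^0.5 = 0.15 / (0.022 + 0.014 + 0.092) = 0.15 / 0.128 = 1.1719
k* = 1.1719^(1/0.5) ≈ 1.3733

k* ≈ 1.373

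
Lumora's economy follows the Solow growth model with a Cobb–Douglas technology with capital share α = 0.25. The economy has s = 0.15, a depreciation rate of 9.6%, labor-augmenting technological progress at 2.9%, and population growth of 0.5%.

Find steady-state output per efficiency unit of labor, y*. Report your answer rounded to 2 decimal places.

At the steady state, Δk = 0, so s·k^α = (n + g + δ)·k.
Dividing both sides by k: k^(1−α) = s / (n + g + δ).
k^0.75 = 0.15 / (0.005 + 0.029 + 0.096) = 0.15 / 0.130 = 1.1538
k* = 1.1538^(1/0.75) ≈ 1.2102
y* = (k*)^α = 1.2102^0.25 ≈ 1.0489

y* ≈ 1.05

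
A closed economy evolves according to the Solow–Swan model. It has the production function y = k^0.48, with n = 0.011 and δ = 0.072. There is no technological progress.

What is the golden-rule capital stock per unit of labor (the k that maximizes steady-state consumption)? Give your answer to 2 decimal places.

The golden rule sets f'(k) = n + δ, i.e. α·k^(α−1) = n + δ.
So k^(1−α) = α / (n + δ) = 0.48 / 0.083 = 5.7831.
k_gold = 5.7831^(1/0.52) ≈ 29.2209

k_gold ≈ 29.22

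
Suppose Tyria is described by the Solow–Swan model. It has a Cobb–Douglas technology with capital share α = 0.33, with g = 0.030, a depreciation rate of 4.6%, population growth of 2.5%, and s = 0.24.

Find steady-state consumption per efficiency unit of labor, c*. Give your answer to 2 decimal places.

At the steady state, Δk = 0, so s·k^α = (n + g + δ)·k.
Rearranging, k^(1−α) = s / (n + g + δ).
k^0.67 = 0.24 / (0.025 + 0.030 + 0.046) = 0.24 / 0.101 = 2.3762
k* = 2.3762^(1/0.67) ≈ 3.6393
y* = (k*)^α = 3.6393^0.33 ≈ 1.5316
c* = (1 − s)·y* = (1 − 0.24) × 1.5316 ≈ 1.1640

c* ≈ 1.16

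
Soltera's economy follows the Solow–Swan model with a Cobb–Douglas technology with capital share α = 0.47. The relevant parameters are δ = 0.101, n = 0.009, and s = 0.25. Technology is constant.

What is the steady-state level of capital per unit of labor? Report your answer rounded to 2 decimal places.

At the steady state, Δk = 0, so s·k^α = (n + δ)·k.
Dividing both sides by k: k^(1−α) = s / (n + δ).
k^0.53 = 0.25 / (0.009 + 0.101) = 0.25 / 0.110 = 2.2727
k* = 2.2727^(1/0.53) ≈ 4.7067

k* ≈ 4.71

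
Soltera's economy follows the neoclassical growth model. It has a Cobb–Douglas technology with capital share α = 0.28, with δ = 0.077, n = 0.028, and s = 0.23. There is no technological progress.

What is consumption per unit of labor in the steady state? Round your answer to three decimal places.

c* = 1.045

At the steady state, Δk = 0, so s·k^α = (n + δ)·k.
Rearranging, k^(1−α) = s / (n + δ).
k^0.72 = 0.23 / (0.028 + 0.077) = 0.23 / 0.105 = 2.1905
k* = 2.1905^(1/0.72) ≈ 2.9715
y* = (k*)^α = 2.9715^0.28 ≈ 1.3565
c* = (1 − s)·y* = (1 − 0.23) × 1.3565 ≈ 1.0445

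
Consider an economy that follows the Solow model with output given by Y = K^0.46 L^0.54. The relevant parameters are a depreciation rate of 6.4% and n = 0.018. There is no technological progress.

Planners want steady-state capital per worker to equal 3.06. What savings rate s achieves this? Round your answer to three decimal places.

In steady state, investment equals break-even investment: s·k^α = (n + δ)·k.
So s / (n + δ) = (k*)^(1−α) = 3.06^0.54 = 1.8293.
Therefore s = 1.8293 × (n + δ) = 1.8293 × 0.082 = 0.1500.

s ≈ 0.150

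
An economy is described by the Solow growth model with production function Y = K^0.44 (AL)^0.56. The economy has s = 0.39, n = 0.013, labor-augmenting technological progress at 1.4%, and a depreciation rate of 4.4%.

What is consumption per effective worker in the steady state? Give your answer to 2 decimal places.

c* ≈ 2.33

At the steady state, Δk = 0, so s·k^α = (n + g + δ)·k.
Dividing both sides by k: k^(1−α) = s / (n + g + δ).
k^0.56 = 0.39 / (0.013 + 0.014 + 0.044) = 0.39 / 0.071 = 5.4930
k* = 5.4930^(1/0.56) ≈ 20.9454
y* = (k*)^α = 20.9454^0.44 ≈ 3.8131
c* = (1 − s)·y* = (1 − 0.39) × 3.8131 ≈ 2.3260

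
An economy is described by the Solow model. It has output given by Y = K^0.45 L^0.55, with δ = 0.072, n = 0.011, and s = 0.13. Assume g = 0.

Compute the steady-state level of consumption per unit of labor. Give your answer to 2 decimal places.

In steady state, investment equals break-even investment: s·k^α = (n + δ)·k.
Dividing both sides by k: k^(1−α) = s / (n + δ).
k^0.55 = 0.13 / (0.011 + 0.072) = 0.13 / 0.083 = 1.5663
k* = 1.5663^(1/0.55) ≈ 2.2611
y* = (k*)^α = 2.2611^0.45 ≈ 1.4436
c* = (1 − s)·y* = (1 − 0.13) × 1.4436 ≈ 1.2559

c* ≈ 1.26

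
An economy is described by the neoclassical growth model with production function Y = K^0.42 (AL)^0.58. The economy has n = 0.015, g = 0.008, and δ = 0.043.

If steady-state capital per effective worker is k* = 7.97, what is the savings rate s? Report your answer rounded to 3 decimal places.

At the steady state, Δk = 0, so s·k^α = (n + g + δ)·k.
So s / (n + g + δ) = (k*)^(1−α) = 7.97^0.58 = 3.3331.
Therefore s = 3.3331 × (n + g + δ) = 3.3331 × 0.066 = 0.2200.

s ≈ 0.220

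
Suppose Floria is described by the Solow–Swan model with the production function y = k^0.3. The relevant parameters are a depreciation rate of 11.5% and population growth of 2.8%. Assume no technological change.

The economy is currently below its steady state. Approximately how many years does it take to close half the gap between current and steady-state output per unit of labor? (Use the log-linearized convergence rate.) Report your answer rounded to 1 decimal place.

half-life ≈ 6.9 years

Near the steady state the convergence rate is λ = (1 − α)(n + δ).
λ = (1 − 0.3) × 0.143 = 0.7 × 0.143 = 0.1001
Half-life = ln 2 / λ = 0.6931 / 0.1001 ≈ 6.92 years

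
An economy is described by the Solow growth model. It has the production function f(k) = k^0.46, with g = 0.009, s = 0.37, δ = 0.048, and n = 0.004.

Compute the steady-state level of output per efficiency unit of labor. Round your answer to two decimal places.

y* = 4.64

At the steady state, Δk = 0, so s·k^α = (n + g + δ)·k.
Dividing both sides by k: k^(1−α) = s / (n + g + δ).
k^0.54 = 0.37 / (0.004 + 0.009 + 0.048) = 0.37 / 0.061 = 6.0656
k* = 6.0656^(1/0.54) ≈ 28.1687
y* = (k*)^α = 28.1687^0.46 ≈ 4.6440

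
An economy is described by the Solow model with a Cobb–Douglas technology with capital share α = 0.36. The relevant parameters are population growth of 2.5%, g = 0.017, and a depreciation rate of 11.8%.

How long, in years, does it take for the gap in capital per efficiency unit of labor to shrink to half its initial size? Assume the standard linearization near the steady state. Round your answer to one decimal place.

about 6.8 years

Near the steady state the convergence rate is λ = (1 − α)(n + g + δ).
λ = (1 − 0.36) × 0.160 = 0.64 × 0.160 = 0.1024
Half-life = ln 2 / λ = 0.6931 / 0.1024 ≈ 6.77 years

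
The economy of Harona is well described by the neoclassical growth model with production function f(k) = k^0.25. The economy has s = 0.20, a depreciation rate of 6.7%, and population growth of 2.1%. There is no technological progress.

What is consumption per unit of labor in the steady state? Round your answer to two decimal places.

Steady state requires s·f(k) = (n + δ)·k, i.e. s·k^α = (n + δ)·k.
Dividing both sides by k: k^(1−α) = s / (n + δ).
k^0.75 = 0.20 / (0.021 + 0.067) = 0.20 / 0.088 = 2.2727
k* = 2.2727^(1/0.75) ≈ 2.9881
y* = (k*)^α = 2.9881^0.25 ≈ 1.3148
c* = (1 − s)·y* = (1 − 0.20) × 1.3148 ≈ 1.0518

c* ≈ 1.05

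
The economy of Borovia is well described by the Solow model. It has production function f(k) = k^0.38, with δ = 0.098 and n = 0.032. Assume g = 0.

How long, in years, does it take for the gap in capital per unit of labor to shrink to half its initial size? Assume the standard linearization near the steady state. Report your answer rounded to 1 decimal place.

Near the steady state the convergence rate is λ = (1 − α)(n + δ).
λ = (1 − 0.38) × 0.130 = 0.62 × 0.130 = 0.0806
Half-life = ln 2 / λ = 0.6931 / 0.0806 ≈ 8.60 years

t_½ ≈ 8.6 years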